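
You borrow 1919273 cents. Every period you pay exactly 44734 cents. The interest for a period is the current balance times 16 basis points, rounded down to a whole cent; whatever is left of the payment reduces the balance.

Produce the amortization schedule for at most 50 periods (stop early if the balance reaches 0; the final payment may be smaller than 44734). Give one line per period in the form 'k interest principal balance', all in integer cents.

1 3070 41664 1877609
2 3004 41730 1835879
3 2937 41797 1794082
4 2870 41864 1752218
5 2803 41931 1710287
6 2736 41998 1668289
7 2669 42065 1626224
8 2601 42133 1584091
9 2534 42200 1541891
10 2467 42267 1499624
11 2399 42335 1457289
12 2331 42403 1414886
13 2263 42471 1372415
14 2195 42539 1329876
15 2127 42607 1287269
16 2059 42675 1244594
17 1991 42743 1201851
18 1922 42812 1159039
19 1854 42880 1116159
20 1785 42949 1073210
21 1717 43017 1030193
22 1648 43086 987107
23 1579 43155 943952
24 1510 43224 900728
25 1441 43293 857435
26 1371 43363 814072
27 1302 43432 770640
28 1233 43501 727139
29 1163 43571 683568
30 1093 43641 639927
31 1023 43711 596216
32 953 43781 552435
33 883 43851 508584
34 813 43921 464663
35 743 43991 420672
36 673 44061 376611
37 602 44132 332479
38 531 44203 288276
39 461 44273 244003
40 390 44344 199659
41 319 44415 155244
42 248 44486 110758
43 177 44557 66201
44 105 44629 21572
45 34 21572 0

1. interest=⌊1919273·16/10000⌋=3070; principal=44734-3070=41664; balance=1919273-41664=1877609
2. interest=⌊1877609·16/10000⌋=3004; principal=44734-3004=41730; balance=1877609-41730=1835879
3. interest=⌊1835879·16/10000⌋=2937; principal=44734-2937=41797; balance=1835879-41797=1794082
4. interest=⌊1794082·16/10000⌋=2870; principal=44734-2870=41864; balance=1794082-41864=1752218
5. interest=⌊1752218·16/10000⌋=2803; principal=44734-2803=41931; balance=1752218-41931=1710287
6. interest=⌊1710287·16/10000⌋=2736; principal=44734-2736=41998; balance=1710287-41998=1668289
7. interest=⌊1668289·16/10000⌋=2669; principal=44734-2669=42065; balance=1668289-42065=1626224
8. interest=⌊1626224·16/10000⌋=2601; principal=44734-2601=42133; balance=1626224-42133=1584091
9. interest=⌊1584091·16/10000⌋=2534; principal=44734-2534=42200; balance=1584091-42200=1541891
10. interest=⌊1541891·16/10000⌋=2467; principal=44734-2467=42267; balance=1541891-42267=1499624
11. interest=⌊1499624·16/10000⌋=2399; principal=44734-2399=42335; balance=1499624-42335=1457289
12. interest=⌊1457289·16/10000⌋=2331; principal=44734-2331=42403; balance=1457289-42403=1414886
13. interest=⌊1414886·16/10000⌋=2263; principal=44734-2263=42471; balance=1414886-42471=1372415
14. interest=⌊1372415·16/10000⌋=2195; principal=44734-2195=42539; balance=1372415-42539=1329876
15. interest=⌊1329876·16/10000⌋=2127; principal=44734-2127=42607; balance=1329876-42607=1287269
16. interest=⌊1287269·16/10000⌋=2059; principal=44734-2059=42675; balance=1287269-42675=1244594
17. interest=⌊1244594·16/10000⌋=1991; principal=44734-1991=42743; balance=1244594-42743=1201851
18. interest=⌊1201851·16/10000⌋=1922; principal=44734-1922=42812; balance=1201851-42812=1159039
19. interest=⌊1159039·16/10000⌋=1854; principal=44734-1854=42880; balance=1159039-42880=1116159
20. interest=⌊1116159·16/10000⌋=1785; principal=44734-1785=42949; balance=1116159-42949=1073210
21. interest=⌊1073210·16/10000⌋=1717; principal=44734-1717=43017; balance=1073210-43017=1030193
22. interest=⌊1030193·16/10000⌋=1648; principal=44734-1648=43086; balance=1030193-43086=987107
23. interest=⌊987107·16/10000⌋=1579; principal=44734-1579=43155; balance=987107-43155=943952
24. interest=⌊943952·16/10000⌋=1510; principal=44734-1510=43224; balance=943952-43224=900728
25. interest=⌊900728·16/10000⌋=1441; principal=44734-1441=43293; balance=900728-43293=857435
26. interest=⌊857435·16/10000⌋=1371; principal=44734-1371=43363; balance=857435-43363=814072
27. interest=⌊814072·16/10000⌋=1302; principal=44734-1302=43432; balance=814072-43432=770640
28. interest=⌊770640·16/10000⌋=1233; principal=44734-1233=43501; balance=770640-43501=727139
29. interest=⌊727139·16/10000⌋=1163; principal=44734-1163=43571; balance=727139-43571=683568
30. interest=⌊683568·16/10000⌋=1093; principal=44734-1093=43641; balance=683568-43641=639927
31. interest=⌊639927·16/10000⌋=1023; principal=44734-1023=43711; balance=639927-43711=596216
32. interest=⌊596216·16/10000⌋=953; principal=44734-953=43781; balance=596216-43781=552435
33. interest=⌊552435·16/10000⌋=883; principal=44734-883=43851; balance=552435-43851=508584
34. interest=⌊508584·16/10000⌋=813; principal=44734-813=43921; balance=508584-43921=464663
35. interest=⌊464663·16/10000⌋=743; principal=44734-743=43991; balance=464663-43991=420672
36. interest=⌊420672·16/10000⌋=673; principal=44734-673=44061; balance=420672-44061=376611
37. interest=⌊376611·16/10000⌋=602; principal=44734-602=44132; balance=376611-44132=332479
38. interest=⌊332479·16/10000⌋=531; principal=44734-531=44203; balance=332479-44203=288276
39. interest=⌊288276·16/10000⌋=461; principal=44734-461=44273; balance=288276-44273=244003
40. interest=⌊244003·16/10000⌋=390; principal=44734-390=44344; balance=244003-44344=199659
41. interest=⌊199659·16/10000⌋=319; principal=44734-319=44415; balance=199659-44415=155244
42. interest=⌊155244·16/10000⌋=248; principal=44734-248=44486; balance=155244-44486=110758
43. interest=⌊110758·16/10000⌋=177; principal=44734-177=44557; balance=110758-44557=66201
44. interest=⌊66201·16/10000⌋=105; principal=44734-105=44629; balance=66201-44629=21572
45. interest=⌊21572·16/10000⌋=34; principal=min(44734-34,21572)=21572; balance=21572-21572=0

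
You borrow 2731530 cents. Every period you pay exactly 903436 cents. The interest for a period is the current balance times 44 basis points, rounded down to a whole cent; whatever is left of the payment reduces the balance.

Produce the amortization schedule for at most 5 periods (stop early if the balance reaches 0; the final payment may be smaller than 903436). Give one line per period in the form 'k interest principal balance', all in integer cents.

1. interest=⌊2731530·44/10000⌋=12018; principal=903436-12018=891418; balance=2731530-891418=1840112
2. interest=⌊1840112·44/10000⌋=8096; principal=903436-8096=895340; balance=1840112-895340=944772
3. interest=⌊944772·44/10000⌋=4156; principal=903436-4156=899280; balance=944772-899280=45492
4. interest=⌊45492·44/10000⌋=200; principal=min(903436-200,45492)=45492; balance=45492-45492=0

1 12018 891418 1840112
2 8096 895340 944772
3 4156 899280 45492
4 200 45492 0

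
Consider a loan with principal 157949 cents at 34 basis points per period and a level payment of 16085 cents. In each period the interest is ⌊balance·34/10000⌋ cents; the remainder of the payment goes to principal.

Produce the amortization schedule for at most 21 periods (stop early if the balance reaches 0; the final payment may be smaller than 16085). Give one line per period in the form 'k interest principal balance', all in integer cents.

1 537 15548 142401
2 484 15601 126800
3 431 15654 111146
4 377 15708 95438
5 324 15761 79677
6 270 15815 63862
7 217 15868 47994
8 163 15922 32072
9 109 15976 16096
10 54 16031 65
11 0 65 0

1. interest=⌊157949·34/10000⌋=537; principal=16085-537=15548; balance=157949-15548=142401
2. interest=⌊142401·34/10000⌋=484; principal=16085-484=15601; balance=142401-15601=126800
3. interest=⌊126800·34/10000⌋=431; principal=16085-431=15654; balance=126800-15654=111146
4. interest=⌊111146·34/10000⌋=377; principal=16085-377=15708; balance=111146-15708=95438
5. interest=⌊95438·34/10000⌋=324; principal=16085-324=15761; balance=95438-15761=79677
6. interest=⌊79677·34/10000⌋=270; principal=16085-270=15815; balance=79677-15815=63862
7. interest=⌊63862·34/10000⌋=217; principal=16085-217=15868; balance=63862-15868=47994
8. interest=⌊47994·34/10000⌋=163; principal=16085-163=15922; balance=47994-15922=32072
9. interest=⌊32072·34/10000⌋=109; principal=16085-109=15976; balance=32072-15976=16096
10. interest=⌊16096·34/10000⌋=54; principal=16085-54=16031; balance=16096-16031=65
11. interest=⌊65·34/10000⌋=0; principal=min(16085-0,65)=65; balance=65-65=0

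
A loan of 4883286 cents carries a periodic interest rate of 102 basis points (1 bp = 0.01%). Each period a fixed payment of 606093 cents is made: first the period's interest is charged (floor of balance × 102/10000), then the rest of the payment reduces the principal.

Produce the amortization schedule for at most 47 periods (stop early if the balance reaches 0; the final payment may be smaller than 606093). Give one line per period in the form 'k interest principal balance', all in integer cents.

1. interest=⌊4883286·102/10000⌋=49809; principal=606093-49809=556284; balance=4883286-556284=4327002
2. interest=⌊4327002·102/10000⌋=44135; principal=606093-44135=561958; balance=4327002-561958=3765044
3. interest=⌊3765044·102/10000⌋=38403; principal=606093-38403=567690; balance=3765044-567690=3197354
4. interest=⌊3197354·102/10000⌋=32613; principal=606093-32613=573480; balance=3197354-573480=2623874
5. interest=⌊2623874·102/10000⌋=26763; principal=606093-26763=579330; balance=2623874-579330=2044544
6. interest=⌊2044544·102/10000⌋=20854; principal=606093-20854=585239; balance=2044544-585239=1459305
7. interest=⌊1459305·102/10000⌋=14884; principal=606093-14884=591209; balance=1459305-591209=868096
8. interest=⌊868096·102/10000⌋=8854; principal=606093-8854=597239; balance=868096-597239=270857
9. interest=⌊270857·102/10000⌋=2762; principal=min(606093-2762,270857)=270857; balance=270857-270857=0

1 49809 556284 4327002
2 44135 561958 3765044
3 38403 567690 3197354
4 32613 573480 2623874
5 26763 579330 2044544
6 20854 585239 1459305
7 14884 591209 868096
8 8854 597239 270857
9 2762 270857 0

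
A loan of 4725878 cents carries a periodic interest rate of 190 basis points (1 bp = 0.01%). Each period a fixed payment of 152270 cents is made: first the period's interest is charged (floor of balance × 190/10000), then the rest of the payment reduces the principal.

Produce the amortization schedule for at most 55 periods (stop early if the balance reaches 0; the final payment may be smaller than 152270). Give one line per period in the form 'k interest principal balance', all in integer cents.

1. interest=⌊4725878·190/10000⌋=89791; principal=152270-89791=62479; balance=4725878-62479=4663399
2. interest=⌊4663399·190/10000⌋=88604; principal=152270-88604=63666; balance=4663399-63666=4599733
3. interest=⌊4599733·190/10000⌋=87394; principal=152270-87394=64876; balance=4599733-64876=4534857
4. interest=⌊4534857·190/10000⌋=86162; principal=152270-86162=66108; balance=4534857-66108=4468749
5. interest=⌊4468749·190/10000⌋=84906; principal=152270-84906=67364; balance=4468749-67364=4401385
6. interest=⌊4401385·190/10000⌋=83626; principal=152270-83626=68644; balance=4401385-68644=4332741
7. interest=⌊4332741·190/10000⌋=82322; principal=152270-82322=69948; balance=4332741-69948=4262793
8. interest=⌊4262793·190/10000⌋=80993; principal=152270-80993=71277; balance=4262793-71277=4191516
9. interest=⌊4191516·190/10000⌋=79638; principal=152270-79638=72632; balance=4191516-72632=4118884
10. interest=⌊4118884·190/10000⌋=78258; principal=152270-78258=74012; balance=4118884-74012=4044872
11. interest=⌊4044872·190/10000⌋=76852; principal=152270-76852=75418; balance=4044872-75418=3969454
12. interest=⌊3969454·190/10000⌋=75419; principal=152270-75419=76851; balance=3969454-76851=3892603
13. interest=⌊3892603·190/10000⌋=73959; principal=152270-73959=78311; balance=3892603-78311=3814292
14. interest=⌊3814292·190/10000⌋=72471; principal=152270-72471=79799; balance=3814292-79799=3734493
15. interest=⌊3734493·190/10000⌋=70955; principal=152270-70955=81315; balance=3734493-81315=3653178
16. interest=⌊3653178·190/10000⌋=69410; principal=152270-69410=82860; balance=3653178-82860=3570318
17. interest=⌊3570318·190/10000⌋=67836; principal=152270-67836=84434; balance=3570318-84434=3485884
18. interest=⌊3485884·190/10000⌋=66231; principal=152270-66231=86039; balance=3485884-86039=3399845
19. interest=⌊3399845·190/10000⌋=64597; principal=152270-64597=87673; balance=3399845-87673=3312172
20. interest=⌊3312172·190/10000⌋=62931; principal=152270-62931=89339; balance=3312172-89339=3222833
21. interest=⌊3222833·190/10000⌋=61233; principal=152270-61233=91037; balance=3222833-91037=3131796
22. interest=⌊3131796·190/10000⌋=59504; principal=152270-59504=92766; balance=3131796-92766=3039030
23. interest=⌊3039030·190/10000⌋=57741; principal=152270-57741=94529; balance=3039030-94529=2944501
24. interest=⌊2944501·190/10000⌋=55945; principal=152270-55945=96325; balance=2944501-96325=2848176
25. interest=⌊2848176·190/10000⌋=54115; principal=152270-54115=98155; balance=2848176-98155=2750021
26. interest=⌊2750021·190/10000⌋=52250; principal=152270-52250=100020; balance=2750021-100020=2650001
27. interest=⌊2650001·190/10000⌋=50350; principal=152270-50350=101920; balance=2650001-101920=2548081
28. interest=⌊2548081·190/10000⌋=48413; principal=152270-48413=103857; balance=2548081-103857=2444224
29. interest=⌊2444224·190/10000⌋=46440; principal=152270-46440=105830; balance=2444224-105830=2338394
30. interest=⌊2338394·190/10000⌋=44429; principal=152270-44429=107841; balance=2338394-107841=2230553
31. interest=⌊2230553·190/10000⌋=42380; principal=152270-42380=109890; balance=2230553-109890=2120663
32. interest=⌊2120663·190/10000⌋=40292; principal=152270-40292=111978; balance=2120663-111978=2008685
33. interest=⌊2008685·190/10000⌋=38165; principal=152270-38165=114105; balance=2008685-114105=1894580
34. interest=⌊1894580·190/10000⌋=35997; principal=152270-35997=116273; balance=1894580-116273=1778307
35. interest=⌊1778307·190/10000⌋=33787; principal=152270-33787=118483; balance=1778307-118483=1659824
36. interest=⌊1659824·190/10000⌋=31536; principal=152270-31536=120734; balance=1659824-120734=1539090
37. interest=⌊1539090·190/10000⌋=29242; principal=152270-29242=123028; balance=1539090-123028=1416062
38. interest=⌊1416062·190/10000⌋=26905; principal=152270-26905=125365; balance=1416062-125365=1290697
39. interest=⌊1290697·190/10000⌋=24523; principal=152270-24523=127747; balance=1290697-127747=1162950
40. interest=⌊1162950·190/10000⌋=22096; principal=152270-22096=130174; balance=1162950-130174=1032776
41. interest=⌊1032776·190/10000⌋=19622; principal=152270-19622=132648; balance=1032776-132648=900128
42. interest=⌊900128·190/10000⌋=17102; principal=152270-17102=135168; balance=900128-135168=764960
43. interest=⌊764960·190/10000⌋=14534; principal=152270-14534=137736; balance=764960-137736=627224
44. interest=⌊627224·190/10000⌋=11917; principal=152270-11917=140353; balance=627224-140353=486871
45. interest=⌊486871·190/10000⌋=9250; principal=152270-9250=143020; balance=486871-143020=343851
46. interest=⌊343851·190/10000⌋=6533; principal=152270-6533=145737; balance=343851-145737=198114
47. interest=⌊198114·190/10000⌋=3764; principal=152270-3764=148506; balance=198114-148506=49608
48. interest=⌊49608·190/10000⌋=942; principal=min(152270-942,49608)=49608; balance=49608-49608=0

1 89791 62479 4663399
2 88604 63666 4599733
3 87394 64876 4534857
4 86162 66108 4468749
5 84906 67364 4401385
6 83626 68644 4332741
7 82322 69948 4262793
8 80993 71277 4191516
9 79638 72632 4118884
10 78258 74012 4044872
11 76852 75418 3969454
12 75419 76851 3892603
13 73959 78311 3814292
14 72471 79799 3734493
15 70955 81315 3653178
16 69410 82860 3570318
17 67836 84434 3485884
18 66231 86039 3399845
19 64597 87673 3312172
20 62931 89339 3222833
21 61233 91037 3131796
22 59504 92766 3039030
23 57741 94529 2944501
24 55945 96325 2848176
25 54115 98155 2750021
26 52250 100020 2650001
27 50350 101920 2548081
28 48413 103857 2444224
29 46440 105830 2338394
30 44429 107841 2230553
31 42380 109890 2120663
32 40292 111978 2008685
33 38165 114105 1894580
34 35997 116273 1778307
35 33787 118483 1659824
36 31536 120734 1539090
37 29242 123028 1416062
38 26905 125365 1290697
39 24523 127747 1162950
40 22096 130174 1032776
41 19622 132648 900128
42 17102 135168 764960
43 14534 137736 627224
44 11917 140353 486871
45 9250 143020 343851
46 6533 145737 198114
47 3764 148506 49608
48 942 49608 0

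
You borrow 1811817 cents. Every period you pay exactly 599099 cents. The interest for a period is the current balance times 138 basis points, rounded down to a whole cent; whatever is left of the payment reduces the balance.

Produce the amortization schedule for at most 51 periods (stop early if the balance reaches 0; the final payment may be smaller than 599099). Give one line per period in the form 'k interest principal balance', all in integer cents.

1. interest=⌊1811817·138/10000⌋=25003; principal=599099-25003=574096; balance=1811817-574096=1237721
2. interest=⌊1237721·138/10000⌋=17080; principal=599099-17080=582019; balance=1237721-582019=655702
3. interest=⌊655702·138/10000⌋=9048; principal=599099-9048=590051; balance=655702-590051=65651
4. interest=⌊65651·138/10000⌋=905; principal=min(599099-905,65651)=65651; balance=65651-65651=0

1 25003 574096 1237721
2 17080 582019 655702
3 9048 590051 65651
4 905 65651 0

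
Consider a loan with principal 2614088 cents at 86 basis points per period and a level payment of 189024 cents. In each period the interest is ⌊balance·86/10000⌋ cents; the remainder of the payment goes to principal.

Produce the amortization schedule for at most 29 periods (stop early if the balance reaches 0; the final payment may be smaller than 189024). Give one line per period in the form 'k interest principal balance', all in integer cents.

1. interest=⌊2614088·86/10000⌋=22481; principal=189024-22481=166543; balance=2614088-166543=2447545
2. interest=⌊2447545·86/10000⌋=21048; principal=189024-21048=167976; balance=2447545-167976=2279569
3. interest=⌊2279569·86/10000⌋=19604; principal=189024-19604=169420; balance=2279569-169420=2110149
4. interest=⌊2110149·86/10000⌋=18147; principal=189024-18147=170877; balance=2110149-170877=1939272
5. interest=⌊1939272·86/10000⌋=16677; principal=189024-16677=172347; balance=1939272-172347=1766925
6. interest=⌊1766925·86/10000⌋=15195; principal=189024-15195=173829; balance=1766925-173829=1593096
7. interest=⌊1593096·86/10000⌋=13700; principal=189024-13700=175324; balance=1593096-175324=1417772
8. interest=⌊1417772·86/10000⌋=12192; principal=189024-12192=176832; balance=1417772-176832=1240940
9. interest=⌊1240940·86/10000⌋=10672; principal=189024-10672=178352; balance=1240940-178352=1062588
10. interest=⌊1062588·86/10000⌋=9138; principal=189024-9138=179886; balance=1062588-179886=882702
11. interest=⌊882702·86/10000⌋=7591; principal=189024-7591=181433; balance=882702-181433=701269
12. interest=⌊701269·86/10000⌋=6030; principal=189024-6030=182994; balance=701269-182994=518275
13. interest=⌊518275·86/10000⌋=4457; principal=189024-4457=184567; balance=518275-184567=333708
14. interest=⌊333708·86/10000⌋=2869; principal=189024-2869=186155; balance=333708-186155=147553
15. interest=⌊147553·86/10000⌋=1268; principal=min(189024-1268,147553)=147553; balance=147553-147553=0

1 22481 166543 2447545
2 21048 167976 2279569
3 19604 169420 2110149
4 18147 170877 1939272
5 16677 172347 1766925
6 15195 173829 1593096
7 13700 175324 1417772
8 12192 176832 1240940
9 10672 178352 1062588
10 9138 179886 882702
11 7591 181433 701269
12 6030 182994 518275
13 4457 184567 333708
14 2869 186155 147553
15 1268 147553 0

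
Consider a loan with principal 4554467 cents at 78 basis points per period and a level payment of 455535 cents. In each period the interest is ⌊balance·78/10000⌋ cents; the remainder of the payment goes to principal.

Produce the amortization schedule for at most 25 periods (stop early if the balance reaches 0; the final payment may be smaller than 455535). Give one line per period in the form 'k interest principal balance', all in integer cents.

1. interest=⌊4554467·78/10000⌋=35524; principal=455535-35524=420011; balance=4554467-420011=4134456
2. interest=⌊4134456·78/10000⌋=32248; principal=455535-32248=423287; balance=4134456-423287=3711169
3. interest=⌊3711169·78/10000⌋=28947; principal=455535-28947=426588; balance=3711169-426588=3284581
4. interest=⌊3284581·78/10000⌋=25619; principal=455535-25619=429916; balance=3284581-429916=2854665
5. interest=⌊2854665·78/10000⌋=22266; principal=455535-22266=433269; balance=2854665-433269=2421396
6. interest=⌊2421396·78/10000⌋=18886; principal=455535-18886=436649; balance=2421396-436649=1984747
7. interest=⌊1984747·78/10000⌋=15481; principal=455535-15481=440054; balance=1984747-440054=1544693
8. interest=⌊1544693·78/10000⌋=12048; principal=455535-12048=443487; balance=1544693-443487=1101206
9. interest=⌊1101206·78/10000⌋=8589; principal=455535-8589=446946; balance=1101206-446946=654260
10. interest=⌊654260·78/10000⌋=5103; principal=455535-5103=450432; balance=654260-450432=203828
11. interest=⌊203828·78/10000⌋=1589; principal=min(455535-1589,203828)=203828; balance=203828-203828=0

1 35524 420011 4134456
2 32248 423287 3711169
3 28947 426588 3284581
4 25619 429916 2854665
5 22266 433269 2421396
6 18886 436649 1984747
7 15481 440054 1544693
8 12048 443487 1101206
9 8589 446946 654260
10 5103 450432 203828
11 1589 203828 0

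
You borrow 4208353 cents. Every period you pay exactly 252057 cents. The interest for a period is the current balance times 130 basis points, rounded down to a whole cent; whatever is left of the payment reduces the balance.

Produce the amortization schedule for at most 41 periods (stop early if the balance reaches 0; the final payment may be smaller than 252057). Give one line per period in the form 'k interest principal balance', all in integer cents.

1. interest=⌊4208353·130/10000⌋=54708; principal=252057-54708=197349; balance=4208353-197349=4011004
2. interest=⌊4011004·130/10000⌋=52143; principal=252057-52143=199914; balance=4011004-199914=3811090
3. interest=⌊3811090·130/10000⌋=49544; principal=252057-49544=202513; balance=3811090-202513=3608577
4. interest=⌊3608577·130/10000⌋=46911; principal=252057-46911=205146; balance=3608577-205146=3403431
5. interest=⌊3403431·130/10000⌋=44244; principal=252057-44244=207813; balance=3403431-207813=3195618
6. interest=⌊3195618·130/10000⌋=41543; principal=252057-41543=210514; balance=3195618-210514=2985104
7. interest=⌊2985104·130/10000⌋=38806; principal=252057-38806=213251; balance=2985104-213251=2771853
8. interest=⌊2771853·130/10000⌋=36034; principal=252057-36034=216023; balance=2771853-216023=2555830
9. interest=⌊2555830·130/10000⌋=33225; principal=252057-33225=218832; balance=2555830-218832=2336998
10. interest=⌊2336998·130/10000⌋=30380; principal=252057-30380=221677; balance=2336998-221677=2115321
11. interest=⌊2115321·130/10000⌋=27499; principal=252057-27499=224558; balance=2115321-224558=1890763
12. interest=⌊1890763·130/10000⌋=24579; principal=252057-24579=227478; balance=1890763-227478=1663285
13. interest=⌊1663285·130/10000⌋=21622; principal=252057-21622=230435; balance=1663285-230435=1432850
14. interest=⌊1432850·130/10000⌋=18627; principal=252057-18627=233430; balance=1432850-233430=1199420
15. interest=⌊1199420·130/10000⌋=15592; principal=252057-15592=236465; balance=1199420-236465=962955
16. interest=⌊962955·130/10000⌋=12518; principal=252057-12518=239539; balance=962955-239539=723416
17. interest=⌊723416·130/10000⌋=9404; principal=252057-9404=242653; balance=723416-242653=480763
18. interest=⌊480763·130/10000⌋=6249; principal=252057-6249=245808; balance=480763-245808=234955
19. interest=⌊234955·130/10000⌋=3054; principal=min(252057-3054,234955)=234955; balance=234955-234955=0

1 54708 197349 4011004
2 52143 199914 3811090
3 49544 202513 3608577
4 46911 205146 3403431
5 44244 207813 3195618
6 41543 210514 2985104
7 38806 213251 2771853
8 36034 216023 2555830
9 33225 218832 2336998
10 30380 221677 2115321
11 27499 224558 1890763
12 24579 227478 1663285
13 21622 230435 1432850
14 18627 233430 1199420
15 15592 236465 962955
16 12518 239539 723416
17 9404 242653 480763
18 6249 245808 234955
19 3054 234955 0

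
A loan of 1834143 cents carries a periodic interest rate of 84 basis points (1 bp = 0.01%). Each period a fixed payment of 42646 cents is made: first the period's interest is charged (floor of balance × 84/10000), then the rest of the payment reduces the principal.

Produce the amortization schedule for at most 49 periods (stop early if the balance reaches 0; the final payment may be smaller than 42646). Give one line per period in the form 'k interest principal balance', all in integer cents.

1 15406 27240 1806903
2 15177 27469 1779434
3 14947 27699 1751735
4 14714 27932 1723803
5 14479 28167 1695636
6 14243 28403 1667233
7 14004 28642 1638591
8 13764 28882 1609709
9 13521 29125 1580584
10 13276 29370 1551214
11 13030 29616 1521598
12 12781 29865 1491733
13 12530 30116 1461617
14 12277 30369 1431248
15 12022 30624 1400624
16 11765 30881 1369743
17 11505 31141 1338602
18 11244 31402 1307200
19 10980 31666 1275534
20 10714 31932 1243602
21 10446 32200 1211402
22 10175 32471 1178931
23 9903 32743 1146188
24 9627 33019 1113169
25 9350 33296 1079873
26 9070 33576 1046297
27 8788 33858 1012439
28 8504 34142 978297
29 8217 34429 943868
30 7928 34718 909150
31 7636 35010 874140
32 7342 35304 838836
33 7046 35600 803236
34 6747 35899 767337
35 6445 36201 731136
36 6141 36505 694631
37 5834 36812 657819
38 5525 37121 620698
39 5213 37433 583265
40 4899 37747 545518
41 4582 38064 507454
42 4262 38384 469070
43 3940 38706 430364
44 3615 39031 391333
45 3287 39359 351974
46 2956 39690 312284
47 2623 40023 272261
48 2286 40360 231901
49 1947 40699 191202

1. interest=⌊1834143·84/10000⌋=15406; principal=42646-15406=27240; balance=1834143-27240=1806903
2. interest=⌊1806903·84/10000⌋=15177; principal=42646-15177=27469; balance=1806903-27469=1779434
3. interest=⌊1779434·84/10000⌋=14947; principal=42646-14947=27699; balance=1779434-27699=1751735
4. interest=⌊1751735·84/10000⌋=14714; principal=42646-14714=27932; balance=1751735-27932=1723803
5. interest=⌊1723803·84/10000⌋=14479; principal=42646-14479=28167; balance=1723803-28167=1695636
6. interest=⌊1695636·84/10000⌋=14243; principal=42646-14243=28403; balance=1695636-28403=1667233
7. interest=⌊1667233·84/10000⌋=14004; principal=42646-14004=28642; balance=1667233-28642=1638591
8. interest=⌊1638591·84/10000⌋=13764; principal=42646-13764=28882; balance=1638591-28882=1609709
9. interest=⌊1609709·84/10000⌋=13521; principal=42646-13521=29125; balance=1609709-29125=1580584
10. interest=⌊1580584·84/10000⌋=13276; principal=42646-13276=29370; balance=1580584-29370=1551214
11. interest=⌊1551214·84/10000⌋=13030; principal=42646-13030=29616; balance=1551214-29616=1521598
12. interest=⌊1521598·84/10000⌋=12781; principal=42646-12781=29865; balance=1521598-29865=1491733
13. interest=⌊1491733·84/10000⌋=12530; principal=42646-12530=30116; balance=1491733-30116=1461617
14. interest=⌊1461617·84/10000⌋=12277; principal=42646-12277=30369; balance=1461617-30369=1431248
15. interest=⌊1431248·84/10000⌋=12022; principal=42646-12022=30624; balance=1431248-30624=1400624
16. interest=⌊1400624·84/10000⌋=11765; principal=42646-11765=30881; balance=1400624-30881=1369743
17. interest=⌊1369743·84/10000⌋=11505; principal=42646-11505=31141; balance=1369743-31141=1338602
18. interest=⌊1338602·84/10000⌋=11244; principal=42646-11244=31402; balance=1338602-31402=1307200
19. interest=⌊1307200·84/10000⌋=10980; principal=42646-10980=31666; balance=1307200-31666=1275534
20. interest=⌊1275534·84/10000⌋=10714; principal=42646-10714=31932; balance=1275534-31932=1243602
21. interest=⌊1243602·84/10000⌋=10446; principal=42646-10446=32200; balance=1243602-32200=1211402
22. interest=⌊1211402·84/10000⌋=10175; principal=42646-10175=32471; balance=1211402-32471=1178931
23. interest=⌊1178931·84/10000⌋=9903; principal=42646-9903=32743; balance=1178931-32743=1146188
24. interest=⌊1146188·84/10000⌋=9627; principal=42646-9627=33019; balance=1146188-33019=1113169
25. interest=⌊1113169·84/10000⌋=9350; principal=42646-9350=33296; balance=1113169-33296=1079873
26. interest=⌊1079873·84/10000⌋=9070; principal=42646-9070=33576; balance=1079873-33576=1046297
27. interest=⌊1046297·84/10000⌋=8788; principal=42646-8788=33858; balance=1046297-33858=1012439
28. interest=⌊1012439·84/10000⌋=8504; principal=42646-8504=34142; balance=1012439-34142=978297
29. interest=⌊978297·84/10000⌋=8217; principal=42646-8217=34429; balance=978297-34429=943868
30. interest=⌊943868·84/10000⌋=7928; principal=42646-7928=34718; balance=943868-34718=909150
31. interest=⌊909150·84/10000⌋=7636; principal=42646-7636=35010; balance=909150-35010=874140
32. interest=⌊874140·84/10000⌋=7342; principal=42646-7342=35304; balance=874140-35304=838836
33. interest=⌊838836·84/10000⌋=7046; principal=42646-7046=35600; balance=838836-35600=803236
34. interest=⌊803236·84/10000⌋=6747; principal=42646-6747=35899; balance=803236-35899=767337
35. interest=⌊767337·84/10000⌋=6445; principal=42646-6445=36201; balance=767337-36201=731136
36. interest=⌊731136·84/10000⌋=6141; principal=42646-6141=36505; balance=731136-36505=694631
37. interest=⌊694631·84/10000⌋=5834; principal=42646-5834=36812; balance=694631-36812=657819
38. interest=⌊657819·84/10000⌋=5525; principal=42646-5525=37121; balance=657819-37121=620698
39. interest=⌊620698·84/10000⌋=5213; principal=42646-5213=37433; balance=620698-37433=583265
40. interest=⌊583265·84/10000⌋=4899; principal=42646-4899=37747; balance=583265-37747=545518
41. interest=⌊545518·84/10000⌋=4582; principal=42646-4582=38064; balance=545518-38064=507454
42. interest=⌊507454·84/10000⌋=4262; principal=42646-4262=38384; balance=507454-38384=469070
43. interest=⌊469070·84/10000⌋=3940; principal=42646-3940=38706; balance=469070-38706=430364
44. interest=⌊430364·84/10000⌋=3615; principal=42646-3615=39031; balance=430364-39031=391333
45. interest=⌊391333·84/10000⌋=3287; principal=42646-3287=39359; balance=391333-39359=351974
46. interest=⌊351974·84/10000⌋=2956; principal=42646-2956=39690; balance=351974-39690=312284
47. interest=⌊312284·84/10000⌋=2623; principal=42646-2623=40023; balance=312284-40023=272261
48. interest=⌊272261·84/10000⌋=2286; principal=42646-2286=40360; balance=272261-40360=231901
49. interest=⌊231901·84/10000⌋=1947; principal=42646-1947=40699; balance=231901-40699=191202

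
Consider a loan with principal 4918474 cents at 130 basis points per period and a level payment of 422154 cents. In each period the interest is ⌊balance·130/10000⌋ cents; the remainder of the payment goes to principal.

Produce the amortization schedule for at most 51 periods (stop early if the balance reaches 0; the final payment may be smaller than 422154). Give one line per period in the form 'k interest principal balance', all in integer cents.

1 63940 358214 4560260
2 59283 362871 4197389
3 54566 367588 3829801
4 49787 372367 3457434
5 44946 377208 3080226
6 40042 382112 2698114
7 35075 387079 2311035
8 30043 392111 1918924
9 24946 397208 1521716
10 19782 402372 1119344
11 14551 407603 711741
12 9252 412902 298839
13 3884 298839 0

1. interest=⌊4918474·130/10000⌋=63940; principal=422154-63940=358214; balance=4918474-358214=4560260
2. interest=⌊4560260·130/10000⌋=59283; principal=422154-59283=362871; balance=4560260-362871=4197389
3. interest=⌊4197389·130/10000⌋=54566; principal=422154-54566=367588; balance=4197389-367588=3829801
4. interest=⌊3829801·130/10000⌋=49787; principal=422154-49787=372367; balance=3829801-372367=3457434
5. interest=⌊3457434·130/10000⌋=44946; principal=422154-44946=377208; balance=3457434-377208=3080226
6. interest=⌊3080226·130/10000⌋=40042; principal=422154-40042=382112; balance=3080226-382112=2698114
7. interest=⌊2698114·130/10000⌋=35075; principal=422154-35075=387079; balance=2698114-387079=2311035
8. interest=⌊2311035·130/10000⌋=30043; principal=422154-30043=392111; balance=2311035-392111=1918924
9. interest=⌊1918924·130/10000⌋=24946; principal=422154-24946=397208; balance=1918924-397208=1521716
10. interest=⌊1521716·130/10000⌋=19782; principal=422154-19782=402372; balance=1521716-402372=1119344
11. interest=⌊1119344·130/10000⌋=14551; principal=422154-14551=407603; balance=1119344-407603=711741
12. interest=⌊711741·130/10000⌋=9252; principal=422154-9252=412902; balance=711741-412902=298839
13. interest=⌊298839·130/10000⌋=3884; principal=min(422154-3884,298839)=298839; balance=298839-298839=0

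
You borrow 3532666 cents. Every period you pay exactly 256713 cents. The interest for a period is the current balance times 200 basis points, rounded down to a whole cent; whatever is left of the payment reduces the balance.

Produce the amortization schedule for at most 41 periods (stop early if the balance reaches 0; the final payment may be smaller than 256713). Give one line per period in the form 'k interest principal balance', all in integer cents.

1. interest=⌊3532666·200/10000⌋=70653; principal=256713-70653=186060; balance=3532666-186060=3346606
2. interest=⌊3346606·200/10000⌋=66932; principal=256713-66932=189781; balance=3346606-189781=3156825
3. interest=⌊3156825·200/10000⌋=63136; principal=256713-63136=193577; balance=3156825-193577=2963248
4. interest=⌊2963248·200/10000⌋=59264; principal=256713-59264=197449; balance=2963248-197449=2765799
5. interest=⌊2765799·200/10000⌋=55315; principal=256713-55315=201398; balance=2765799-201398=2564401
6. interest=⌊2564401·200/10000⌋=51288; principal=256713-51288=205425; balance=2564401-205425=2358976
7. interest=⌊2358976·200/10000⌋=47179; principal=256713-47179=209534; balance=2358976-209534=2149442
8. interest=⌊2149442·200/10000⌋=42988; principal=256713-42988=213725; balance=2149442-213725=1935717
9. interest=⌊1935717·200/10000⌋=38714; principal=256713-38714=217999; balance=1935717-217999=1717718
10. interest=⌊1717718·200/10000⌋=34354; principal=256713-34354=222359; balance=1717718-222359=1495359
11. interest=⌊1495359·200/10000⌋=29907; principal=256713-29907=226806; balance=1495359-226806=1268553
12. interest=⌊1268553·200/10000⌋=25371; principal=256713-25371=231342; balance=1268553-231342=1037211
13. interest=⌊1037211·200/10000⌋=20744; principal=256713-20744=235969; balance=1037211-235969=801242
14. interest=⌊801242·200/10000⌋=16024; principal=256713-16024=240689; balance=801242-240689=560553
15. interest=⌊560553·200/10000⌋=11211; principal=256713-11211=245502; balance=560553-245502=315051
16. interest=⌊315051·200/10000⌋=6301; principal=256713-6301=250412; balance=315051-250412=64639
17. interest=⌊64639·200/10000⌋=1292; principal=min(256713-1292,64639)=64639; balance=64639-64639=0

1 70653 186060 3346606
2 66932 189781 3156825
3 63136 193577 2963248
4 59264 197449 2765799
5 55315 201398 2564401
6 51288 205425 2358976
7 47179 209534 2149442
8 42988 213725 1935717
9 38714 217999 1717718
10 34354 222359 1495359
11 29907 226806 1268553
12 25371 231342 1037211
13 20744 235969 801242
14 16024 240689 560553
15 11211 245502 315051
16 6301 250412 64639
17 1292 64639 0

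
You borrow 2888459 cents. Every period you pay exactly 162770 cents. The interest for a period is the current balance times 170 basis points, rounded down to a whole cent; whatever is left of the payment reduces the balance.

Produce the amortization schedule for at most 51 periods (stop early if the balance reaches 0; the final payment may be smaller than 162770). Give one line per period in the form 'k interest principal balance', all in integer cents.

1 49103 113667 2774792
2 47171 115599 2659193
3 45206 117564 2541629
4 43207 119563 2422066
5 41175 121595 2300471
6 39108 123662 2176809
7 37005 125765 2051044
8 34867 127903 1923141
9 32693 130077 1793064
10 30482 132288 1660776
11 28233 134537 1526239
12 25946 136824 1389415
13 23620 139150 1250265
14 21254 141516 1108749
15 18848 143922 964827
16 16402 146368 818459
17 13913 148857 669602
18 11383 151387 518215
19 8809 153961 364254
20 6192 156578 207676
21 3530 159240 48436
22 823 48436 0

1. interest=⌊2888459·170/10000⌋=49103; principal=162770-49103=113667; balance=2888459-113667=2774792
2. interest=⌊2774792·170/10000⌋=47171; principal=162770-47171=115599; balance=2774792-115599=2659193
3. interest=⌊2659193·170/10000⌋=45206; principal=162770-45206=117564; balance=2659193-117564=2541629
4. interest=⌊2541629·170/10000⌋=43207; principal=162770-43207=119563; balance=2541629-119563=2422066
5. interest=⌊2422066·170/10000⌋=41175; principal=162770-41175=121595; balance=2422066-121595=2300471
6. interest=⌊2300471·170/10000⌋=39108; principal=162770-39108=123662; balance=2300471-123662=2176809
7. interest=⌊2176809·170/10000⌋=37005; principal=162770-37005=125765; balance=2176809-125765=2051044
8. interest=⌊2051044·170/10000⌋=34867; principal=162770-34867=127903; balance=2051044-127903=1923141
9. interest=⌊1923141·170/10000⌋=32693; principal=162770-32693=130077; balance=1923141-130077=1793064
10. interest=⌊1793064·170/10000⌋=30482; principal=162770-30482=132288; balance=1793064-132288=1660776
11. interest=⌊1660776·170/10000⌋=28233; principal=162770-28233=134537; balance=1660776-134537=1526239
12. interest=⌊1526239·170/10000⌋=25946; principal=162770-25946=136824; balance=1526239-136824=1389415
13. interest=⌊1389415·170/10000⌋=23620; principal=162770-23620=139150; balance=1389415-139150=1250265
14. interest=⌊1250265·170/10000⌋=21254; principal=162770-21254=141516; balance=1250265-141516=1108749
15. interest=⌊1108749·170/10000⌋=18848; principal=162770-18848=143922; balance=1108749-143922=964827
16. interest=⌊964827·170/10000⌋=16402; principal=162770-16402=146368; balance=964827-146368=818459
17. interest=⌊818459·170/10000⌋=13913; principal=162770-13913=148857; balance=818459-148857=669602
18. interest=⌊669602·170/10000⌋=11383; principal=162770-11383=151387; balance=669602-151387=518215
19. interest=⌊518215·170/10000⌋=8809; principal=162770-8809=153961; balance=518215-153961=364254
20. interest=⌊364254·170/10000⌋=6192; principal=162770-6192=156578; balance=364254-156578=207676
21. interest=⌊207676·170/10000⌋=3530; principal=162770-3530=159240; balance=207676-159240=48436
22. interest=⌊48436·170/10000⌋=823; principal=min(162770-823,48436)=48436; balance=48436-48436=0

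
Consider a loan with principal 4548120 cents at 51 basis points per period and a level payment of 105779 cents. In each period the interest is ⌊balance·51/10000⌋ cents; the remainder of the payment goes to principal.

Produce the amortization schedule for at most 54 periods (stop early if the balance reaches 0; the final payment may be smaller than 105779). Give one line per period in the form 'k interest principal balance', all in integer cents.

1 23195 82584 4465536
2 22774 83005 4382531
3 22350 83429 4299102
4 21925 83854 4215248
5 21497 84282 4130966
6 21067 84712 4046254
7 20635 85144 3961110
8 20201 85578 3875532
9 19765 86014 3789518
10 19326 86453 3703065
11 18885 86894 3616171
12 18442 87337 3528834
13 17997 87782 3441052
14 17549 88230 3352822
15 17099 88680 3264142
16 16647 89132 3175010
17 16192 89587 3085423
18 15735 90044 2995379
19 15276 90503 2904876
20 14814 90965 2813911
21 14350 91429 2722482
22 13884 91895 2630587
23 13415 92364 2538223
24 12944 92835 2445388
25 12471 93308 2352080
26 11995 93784 2258296
27 11517 94262 2164034
28 11036 94743 2069291
29 10553 95226 1974065
30 10067 95712 1878353
31 9579 96200 1782153
32 9088 96691 1685462
33 8595 97184 1588278
34 8100 97679 1490599
35 7602 98177 1392422
36 7101 98678 1293744
37 6598 99181 1194563
38 6092 99687 1094876
39 5583 100196 994680
40 5072 100707 893973
41 4559 101220 792753
42 4043 101736 691017
43 3524 102255 588762
44 3002 102777 485985
45 2478 103301 382684
46 1951 103828 278856
47 1422 104357 174499
48 889 104890 69609
49 355 69609 0

1. interest=⌊4548120·51/10000⌋=23195; principal=105779-23195=82584; balance=4548120-82584=4465536
2. interest=⌊4465536·51/10000⌋=22774; principal=105779-22774=83005; balance=4465536-83005=4382531
3. interest=⌊4382531·51/10000⌋=22350; principal=105779-22350=83429; balance=4382531-83429=4299102
4. interest=⌊4299102·51/10000⌋=21925; principal=105779-21925=83854; balance=4299102-83854=4215248
5. interest=⌊4215248·51/10000⌋=21497; principal=105779-21497=84282; balance=4215248-84282=4130966
6. interest=⌊4130966·51/10000⌋=21067; principal=105779-21067=84712; balance=4130966-84712=4046254
7. interest=⌊4046254·51/10000⌋=20635; principal=105779-20635=85144; balance=4046254-85144=3961110
8. interest=⌊3961110·51/10000⌋=20201; principal=105779-20201=85578; balance=3961110-85578=3875532
9. interest=⌊3875532·51/10000⌋=19765; principal=105779-19765=86014; balance=3875532-86014=3789518
10. interest=⌊3789518·51/10000⌋=19326; principal=105779-19326=86453; balance=3789518-86453=3703065
11. interest=⌊3703065·51/10000⌋=18885; principal=105779-18885=86894; balance=3703065-86894=3616171
12. interest=⌊3616171·51/10000⌋=18442; principal=105779-18442=87337; balance=3616171-87337=3528834
13. interest=⌊3528834·51/10000⌋=17997; principal=105779-17997=87782; balance=3528834-87782=3441052
14. interest=⌊3441052·51/10000⌋=17549; principal=105779-17549=88230; balance=3441052-88230=3352822
15. interest=⌊3352822·51/10000⌋=17099; principal=105779-17099=88680; balance=3352822-88680=3264142
16. interest=⌊3264142·51/10000⌋=16647; principal=105779-16647=89132; balance=3264142-89132=3175010
17. interest=⌊3175010·51/10000⌋=16192; principal=105779-16192=89587; balance=3175010-89587=3085423
18. interest=⌊3085423·51/10000⌋=15735; principal=105779-15735=90044; balance=3085423-90044=2995379
19. interest=⌊2995379·51/10000⌋=15276; principal=105779-15276=90503; balance=2995379-90503=2904876
20. interest=⌊2904876·51/10000⌋=14814; principal=105779-14814=90965; balance=2904876-90965=2813911
21. interest=⌊2813911·51/10000⌋=14350; principal=105779-14350=91429; balance=2813911-91429=2722482
22. interest=⌊2722482·51/10000⌋=13884; principal=105779-13884=91895; balance=2722482-91895=2630587
23. interest=⌊2630587·51/10000⌋=13415; principal=105779-13415=92364; balance=2630587-92364=2538223
24. interest=⌊2538223·51/10000⌋=12944; principal=105779-12944=92835; balance=2538223-92835=2445388
25. interest=⌊2445388·51/10000⌋=12471; principal=105779-12471=93308; balance=2445388-93308=2352080
26. interest=⌊2352080·51/10000⌋=11995; principal=105779-11995=93784; balance=2352080-93784=2258296
27. interest=⌊2258296·51/10000⌋=11517; principal=105779-11517=94262; balance=2258296-94262=2164034
28. interest=⌊2164034·51/10000⌋=11036; principal=105779-11036=94743; balance=2164034-94743=2069291
29. interest=⌊2069291·51/10000⌋=10553; principal=105779-10553=95226; balance=2069291-95226=1974065
30. interest=⌊1974065·51/10000⌋=10067; principal=105779-10067=95712; balance=1974065-95712=1878353
31. interest=⌊1878353·51/10000⌋=9579; principal=105779-9579=96200; balance=1878353-96200=1782153
32. interest=⌊1782153·51/10000⌋=9088; principal=105779-9088=96691; balance=1782153-96691=1685462
33. interest=⌊1685462·51/10000⌋=8595; principal=105779-8595=97184; balance=1685462-97184=1588278
34. interest=⌊1588278·51/10000⌋=8100; principal=105779-8100=97679; balance=1588278-97679=1490599
35. interest=⌊1490599·51/10000⌋=7602; principal=105779-7602=98177; balance=1490599-98177=1392422
36. interest=⌊1392422·51/10000⌋=7101; principal=105779-7101=98678; balance=1392422-98678=1293744
37. interest=⌊1293744·51/10000⌋=6598; principal=105779-6598=99181; balance=1293744-99181=1194563
38. interest=⌊1194563·51/10000⌋=6092; principal=105779-6092=99687; balance=1194563-99687=1094876
39. interest=⌊1094876·51/10000⌋=5583; principal=105779-5583=100196; balance=1094876-100196=994680
40. interest=⌊994680·51/10000⌋=5072; principal=105779-5072=100707; balance=994680-100707=893973
41. interest=⌊893973·51/10000⌋=4559; principal=105779-4559=101220; balance=893973-101220=792753
42. interest=⌊792753·51/10000⌋=4043; principal=105779-4043=101736; balance=792753-101736=691017
43. interest=⌊691017·51/10000⌋=3524; principal=105779-3524=102255; balance=691017-102255=588762
44. interest=⌊588762·51/10000⌋=3002; principal=105779-3002=102777; balance=588762-102777=485985
45. interest=⌊485985·51/10000⌋=2478; principal=105779-2478=103301; balance=485985-103301=382684
46. interest=⌊382684·51/10000⌋=1951; principal=105779-1951=103828; balance=382684-103828=278856
47. interest=⌊278856·51/10000⌋=1422; principal=105779-1422=104357; balance=278856-104357=174499
48. interest=⌊174499·51/10000⌋=889; principal=105779-889=104890; balance=174499-104890=69609
49. interest=⌊69609·51/10000⌋=355; principal=min(105779-355,69609)=69609; balance=69609-69609=0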